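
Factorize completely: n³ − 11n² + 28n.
n³ − 11n² + 28n = n(n² − 11n + 28) = n(n − 4)(n − 7).
Final answer: n(n − 4)(n − 7)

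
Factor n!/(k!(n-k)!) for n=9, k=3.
C(9,3) = 84

Explanation: This is the binomial coefficient C(9,3) = 84.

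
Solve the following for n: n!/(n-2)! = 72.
n!/(n-2)! = n×(n-1), a product of 2 consecutive integers ≈ (n−0.5)^2. 72^(1/2) + 0.5 ≈ 9.0; check n = 9: 9×8 = 72 ✓. So n = 9.
Final answer: 9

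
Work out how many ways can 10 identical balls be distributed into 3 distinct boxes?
66

Solution: C(10+3-1, 3-1) = C(12, 2) = 66.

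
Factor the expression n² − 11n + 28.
(n − 4)(n − 7)

Reasoning: Seek roots whose sum is 11 and product is 28: (4, 7). So n² − 11n + 28 = (n − 4)(n − 7).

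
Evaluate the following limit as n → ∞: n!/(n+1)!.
n!/(n+1)! = 1/[(n+1)] → 0 as n → ∞.
Final answer: 0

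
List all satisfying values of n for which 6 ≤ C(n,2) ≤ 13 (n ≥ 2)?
4, 5

Working:
C(3,2)=3; C(4,2)=6; C(5,2)=10; C(6,2)=15. So valid n = 4, 5.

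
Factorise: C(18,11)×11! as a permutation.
P(18,11)

Reasoning: C(18,11)×11! = [18!/(11!(7)!)]×11! = 18!/(7)! = P(18,11) = 1,270,312,243,200.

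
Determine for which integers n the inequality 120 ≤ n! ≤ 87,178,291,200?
5, 6, 7, 8, 9, 10, 11, 12, 13, 14

Working:
n! is strictly increasing; 5! = 120 and 14! = 87,178,291,200, so valid n = 5, 6, 7, 8, 9, 10, 11, 12, 13, 14.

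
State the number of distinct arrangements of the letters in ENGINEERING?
Word has 11 letters (E=3, N=3, G=2, I=2, R=1). Arrangements: 11!/Π(k!) = 277,200.

Answer: 277,200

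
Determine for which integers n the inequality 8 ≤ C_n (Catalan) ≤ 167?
4, 5, 6

Explanation: C_3=5; C_4=14; C_5=42; C_6=132; C_7=429. So valid n = 4, 5, 6.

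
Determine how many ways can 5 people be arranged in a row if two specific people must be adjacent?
48

Reasoning: Treat pair as unit: (5-1)! arrangements × 2 internal orders = 48.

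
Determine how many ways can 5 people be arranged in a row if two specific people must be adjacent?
48

Working:
Treat pair as unit: (5-1)! arrangements × 2 internal orders = 48.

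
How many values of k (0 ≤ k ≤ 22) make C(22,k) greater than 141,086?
9

Reasoning: Row 22 is unimodal and symmetric about k=22/2. C(22,6)=74,613 ≤ 141,086; C(22,7)=170,544 > 141,086; by symmetry C(22,k) > 141,086 for k = 7..15. That's 15 - 7 + 1 = 9 values.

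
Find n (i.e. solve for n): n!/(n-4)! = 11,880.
12
n!/(n-4)! = n×(n-1)×(n-2)×(n-3), a product of 4 consecutive integers ≈ (n−1.5)^4. 11,880^(1/4) + 1.5 ≈ 11.9; check n = 12: 12×11×10×9 = 11,880 ✓. So n = 12.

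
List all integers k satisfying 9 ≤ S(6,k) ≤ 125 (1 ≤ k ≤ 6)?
2, 3, 4, 5

Solution: S(6,1)=1; S(6,2)=31; S(6,3)=90; S(6,4)=65; S(6,5)=15; S(6,6)=1. So valid k = 2, 3, 4, 5.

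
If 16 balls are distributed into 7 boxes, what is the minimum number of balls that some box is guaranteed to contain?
3

Working:
Pigeonhole: ⌈16/7⌉ = 3.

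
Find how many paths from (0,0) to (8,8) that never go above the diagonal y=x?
Counted by the Catalan number C_8: C_8 = C(16,8)/(8+1) = 12,870/9 = 1,430.

Answer: 1,430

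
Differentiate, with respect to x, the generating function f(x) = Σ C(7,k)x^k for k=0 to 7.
Σ k·C(7,k)x^(k-1) for k=1 to 7

Working:
Term-by-term differentiation gives Σ k·C(7,k)x^{k-1} for k=1 to 7.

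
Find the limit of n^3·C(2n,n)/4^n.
∞

Working:
C(2n,n) ~ 4^n/√(πn), so n^3·C(2n,n)/4^n ~ n^(3 − 1/2)/√π → ∞.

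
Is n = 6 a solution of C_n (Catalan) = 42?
No

Working:
C_6 = C(12,6)/(6+1) = 924/7 = 132, which does not equal 42.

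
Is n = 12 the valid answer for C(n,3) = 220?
Yes

C(12,3) = 12·11·10/3! = 1,320/6 = 220, which equals 220.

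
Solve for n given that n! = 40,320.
8

Explanation: n! is strictly increasing. 6! = 720, 7! = 5,040, 8! = 40,320 ✓. So n = 8.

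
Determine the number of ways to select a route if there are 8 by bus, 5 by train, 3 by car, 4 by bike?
20

Reasoning: By the addition principle: 8 + 5 + 3 + 4 = 20.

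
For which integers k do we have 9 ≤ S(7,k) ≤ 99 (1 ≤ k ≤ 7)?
2, 6

Reasoning: S(7,1)=1; S(7,2)=63; S(7,3)=301; S(7,4)=350; S(7,5)=140; S(7,6)=21; S(7,7)=1. So valid k = 2, 6.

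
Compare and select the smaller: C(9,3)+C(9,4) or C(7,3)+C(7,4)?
C(7,3)+C(7,4)

Solution: First=210, Second=70.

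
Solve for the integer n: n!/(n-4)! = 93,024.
n!/(n-4)! = n×(n-1)×(n-2)×(n-3), a product of 4 consecutive integers ≈ (n−1.5)^4. 93,024^(1/4) + 1.5 ≈ 19.0; check n = 19: 19×18×17×16 = 93,024 ✓. So n = 19.

Answer: 19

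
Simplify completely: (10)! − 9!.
3,265,920

Reasoning: (10)! − 9! = (10)·9! − 9! = (10−1)·9! = 9·9! = 3,265,920.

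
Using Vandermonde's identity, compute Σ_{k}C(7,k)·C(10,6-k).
= C(7+10,6) = C(17,6) = 12,376.

Answer: 12,376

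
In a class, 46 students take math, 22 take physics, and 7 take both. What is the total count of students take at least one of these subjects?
61

Solution: |A∪B| = |A|+|B|-|A∩B| = 46+22-7 = 61.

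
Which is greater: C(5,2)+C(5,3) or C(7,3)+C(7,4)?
First=20, Second=70.
Final answer: C(7,3)+C(7,4)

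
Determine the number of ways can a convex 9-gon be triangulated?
429
Using the Catalan number formula: C_n = C(2n, n) / (n+1)
C_7 = C(14, 7) / (7+1)
     = 3432 / 8
     = 429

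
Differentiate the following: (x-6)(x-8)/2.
(2x - 14)/2

Explanation: d/dx[(x-6)(x-8)] = (x-8) + (x-6) = 2x - 14. Dividing by 2 gives (2x - 14)/2.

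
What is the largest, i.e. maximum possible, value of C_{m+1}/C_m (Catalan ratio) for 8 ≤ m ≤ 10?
7/2
C_{m+1}/C_m = 2(2m+1)/(m+2), which increases with m. Maximum at m = 10: 2·21/12 = 7/2.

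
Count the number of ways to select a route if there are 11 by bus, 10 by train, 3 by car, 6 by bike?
30

By the addition principle: 11 + 10 + 3 + 6 = 30.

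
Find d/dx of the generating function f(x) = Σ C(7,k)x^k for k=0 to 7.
Σ k·C(7,k)x^(k-1) for k=1 to 7

Reasoning: Term-by-term differentiation gives Σ k·C(7,k)x^{k-1} for k=1 to 7.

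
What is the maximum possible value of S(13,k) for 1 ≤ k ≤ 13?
9,321,312

Explanation: Row S(13,k) for k = 1..13 (via S(n,k) = k·S(n−1,k) + S(n−1,k−1)): 1, 4,095, 261,625, 2,532,530, 7,508,501, 9,321,312, 5,715,424, 1,899,612, 359,502, 39,325, 2,431, 78, 1. The row is unimodal; maximum at k = 6: 9,321,312.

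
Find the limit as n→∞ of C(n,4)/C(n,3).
C(n,4)/C(n,3) = (n-3)/4 → ∞ as n → ∞.

Answer: ∞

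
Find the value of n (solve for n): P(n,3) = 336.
P(n,3) = n(n−1)(n−2) is increasing in n; n(n−1)(n−2) ≈ (n−1)^3 = 336 gives n ≈ 8.0. Check: P(6,3) = 120, P(7,3) = 210, P(8,3) = 336 ✓. So n = 8.

Answer: 8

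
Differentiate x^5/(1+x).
(5x^4(1+x) - x^5)/(1+x)²

Working:
Quotient rule: [5x^{4}(1+x) - x^5]/(1+x)².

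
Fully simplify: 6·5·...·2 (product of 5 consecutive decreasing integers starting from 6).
720

Working:
This is P(6,5) = 6!/(1)! = 720.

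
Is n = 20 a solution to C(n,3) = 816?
No

Reasoning: C(20,3) = 20·19·18/3! = 6,840/6 = 1,140, which does not equal 816.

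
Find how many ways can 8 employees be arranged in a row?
40,320

Working:
Arrangements of 8 distinct objects: 8! = 40,320.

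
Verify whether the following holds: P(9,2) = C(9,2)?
False

Solution: P(9,2) = 72 but C(9,2) = 36; they differ by a factor of 2! = 2, so the statement does not hold.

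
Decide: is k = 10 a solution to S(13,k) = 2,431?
No

Working:
S(13,10) = 10·S(12,10) + S(12,9) = 10·1,705 + 22,275 = 39,325, which does not equal 2,431.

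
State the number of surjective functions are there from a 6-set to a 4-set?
Onto functions = 4! × S(6,4)
First compute S(6,4) via recurrence:
Using the Stirling recurrence: S(n,k) = k·S(n-1,k) + S(n-1,k-1)
S(6,4) = 4·S(5,4) + S(5,3)
         = 4·10 + 25
         = 40 + 25
         = 65
Then: 24 × 65 = 1,560
Final answer: 1,560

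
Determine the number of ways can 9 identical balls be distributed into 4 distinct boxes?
220

C(9+4-1, 4-1) = C(12, 3) = 220.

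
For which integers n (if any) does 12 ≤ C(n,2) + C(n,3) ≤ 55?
5, 6

Solution: C(4,2)+C(4,3)=10; C(5,2)+C(5,3)=20; C(6,2)+C(6,3)=35; C(7,2)+C(7,3)=56. So valid n = 5, 6.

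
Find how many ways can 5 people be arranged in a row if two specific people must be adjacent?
48
Treat pair as unit: (5-1)! arrangements × 2 internal orders = 48.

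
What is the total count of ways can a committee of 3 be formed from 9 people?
84

C(9,3) = 9! / (3! × (9-3)!)
         = 9! / (3! × 6!)
         = 84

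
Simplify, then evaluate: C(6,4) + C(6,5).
21

Reasoning: By Pascal's identity: C(7,5) = 21.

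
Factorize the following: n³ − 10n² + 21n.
n(n − 3)(n − 7)

Explanation: n³ − 10n² + 21n = n(n² − 10n + 21) = n(n − 3)(n − 7).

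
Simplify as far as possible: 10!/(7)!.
720

Reasoning: This equals 10×9×8 = 720.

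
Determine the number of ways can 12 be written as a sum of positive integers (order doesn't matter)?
77

Working:
Pentagonal recurrence p(n) = p(n−1) + p(n−2) − p(n−5) − p(n−7) + …: p(12) = p(11) + p(10) − p(7) − p(5) + p(0) = 56 + 42 − 15 − 7 + 1 = 77.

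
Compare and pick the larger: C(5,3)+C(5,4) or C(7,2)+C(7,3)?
C(7,2)+C(7,3)

First=15, Second=56.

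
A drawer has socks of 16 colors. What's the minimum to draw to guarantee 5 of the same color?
65

Reasoning: Worst case: 4 of each = 64. One more: 65.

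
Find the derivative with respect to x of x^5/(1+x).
(5x^4(1+x) - x^5)/(1+x)²

Working:
Quotient rule: [5x^{4}(1+x) - x^5]/(1+x)².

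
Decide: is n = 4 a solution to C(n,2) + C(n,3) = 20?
C(4,2) + C(4,3) = 6 + 4 = 10, which does not equal 20.

Answer: No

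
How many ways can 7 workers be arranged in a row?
5,040

Solution: Arrangements of 7 distinct objects: 7! = 5,040.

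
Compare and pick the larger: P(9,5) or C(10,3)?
P(9,5)=15,120, C(10,3)=120.
Final answer: P(9,5)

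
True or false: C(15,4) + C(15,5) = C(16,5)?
True
Pascal's identity C(n,k) + C(n,k+1) = C(n+1,k+1): 1,365 + 3,003 = 4,368 = C(16,5).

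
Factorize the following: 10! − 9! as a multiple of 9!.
10! − 9! = 10·9! − 9! = (10 − 1)·9! = 9 × 9! = 3,265,920.
Final answer: 9 × 9! = 3,265,920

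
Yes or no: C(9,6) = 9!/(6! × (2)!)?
No

Working:
The correct denominator is 6!×3!, giving C(9,6) = 84; the stated RHS is 9!/(6!×2!) = 252 ≠ 84, so the statement does not hold.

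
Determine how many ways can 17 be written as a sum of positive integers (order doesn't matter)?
297
Pentagonal recurrence p(n) = p(n−1) + p(n−2) − p(n−5) − p(n−7) + …: p(17) = p(16) + p(15) − p(12) − p(10) + p(5) + p(2) = 231 + 176 − 77 − 42 + 7 + 2 = 297.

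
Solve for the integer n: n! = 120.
5

n! is strictly increasing. 3! = 6, 4! = 24, 5! = 120 ✓. So n = 5.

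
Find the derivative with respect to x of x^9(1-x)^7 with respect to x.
9x^8(1-x)^7 - 7x^9(1-x)^6

Reasoning: Product rule: 9x^{8}(1-x)^{7} + x^9·(-7)(1-x)^{6}.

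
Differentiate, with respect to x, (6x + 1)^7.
42(6x + 1)^6

Explanation: Chain rule: 7(6x+1)^{6} × 6 = 42(6x+1)^{6}.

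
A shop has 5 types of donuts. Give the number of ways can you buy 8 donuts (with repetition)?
495

Stars and bars: C(8+5-1, 8) = C(12, 8) = 495.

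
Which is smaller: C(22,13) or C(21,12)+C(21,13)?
Equal

Working:
By Pascal's identity: C(22,13) = C(21,12)+C(21,13) = 497,420. Equal.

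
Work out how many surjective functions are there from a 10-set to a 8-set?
30,240,000

Working:
Onto functions = 8! × S(10,8)
First compute S(10,8) via recurrence:
Using the Stirling recurrence: S(n,k) = k·S(n-1,k) + S(n-1,k-1)
S(10,8) = 8·S(9,8) + S(9,7)
         = 8·36 + 462
         = 288 + 462
         = 750
Then: 40320 × 750 = 30,240,000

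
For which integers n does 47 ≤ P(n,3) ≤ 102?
5

Working:
P(4,3)=24; P(5,3)=60; P(6,3)=120. So valid n = 5.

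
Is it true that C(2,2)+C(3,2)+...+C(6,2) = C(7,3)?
True

Solution: Hockey stick identity gives Σ = C(7,3) = 35; RHS C(7,3) = 35.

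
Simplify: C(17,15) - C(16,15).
120

Reasoning: C(17,15) - C(16,15) = C(16,14) = 120.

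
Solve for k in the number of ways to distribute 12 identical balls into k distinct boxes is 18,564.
7
Stars and bars: the count is C(12+k−1, k−1), increasing in k. k=5: C(16,4) = 1,820, k=6: C(17,5) = 6,188, k=7: C(18,6) = 18,564 ✓. So k = 7.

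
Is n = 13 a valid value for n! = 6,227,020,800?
13! = 13·12! = 13·479,001,600 = 6,227,020,800, which equals 6,227,020,800.

Answer: Yes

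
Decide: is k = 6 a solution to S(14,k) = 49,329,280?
No
S(14,6) = 6·S(13,6) + S(13,5) = 6·9,321,312 + 7,508,501 = 63,436,373, which does not equal 49,329,280.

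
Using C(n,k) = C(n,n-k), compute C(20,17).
C(20,17) = C(20,3) = 1,140.
Final answer: 1,140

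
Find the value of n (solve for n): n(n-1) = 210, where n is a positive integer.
15

Solution: n² − n − 210 = 0, so n = (1 ± √(1 + 4·210))/2 = (1 ± √841)/2 = (1 ± 29)/2, i.e. n = 15 or n = -14. Taking the positive root, n = 15 (check: 15×14 = 210).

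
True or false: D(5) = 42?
Derangements of 5 elements: D(5) = (5-1)·[D(4) + D(3)] = 4·[9 + 2] = 44.

Answer: False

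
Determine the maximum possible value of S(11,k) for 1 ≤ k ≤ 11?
Row S(11,k) for k = 1..11 (via S(n,k) = k·S(n−1,k) + S(n−1,k−1)): 1, 1,023, 28,501, 145,750, 246,730, 179,487, 63,987, 11,880, 1,155, 55, 1. The row is unimodal; maximum at k = 5: 246,730.
Final answer: 246,730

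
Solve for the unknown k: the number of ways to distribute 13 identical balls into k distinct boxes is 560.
Stars and bars: the count is C(13+k−1, k−1), increasing in k. k=2: C(14,1) = 14, k=3: C(15,2) = 105, k=4: C(16,3) = 560 ✓. So k = 4.
Final answer: 4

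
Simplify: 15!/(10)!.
360,360

Explanation: This equals 15×14×...×11 = 360,360.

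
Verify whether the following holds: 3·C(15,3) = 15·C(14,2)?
Absorption identity k·C(n,k) = n·C(n-1,k-1). LHS = 3·455 = 1,365; RHS = 15·91 = 1,365.

Answer: True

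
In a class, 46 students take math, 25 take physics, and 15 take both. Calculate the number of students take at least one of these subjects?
56

Solution: |A∪B| = |A|+|B|-|A∩B| = 46+25-15 = 56.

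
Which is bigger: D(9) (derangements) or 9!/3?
D(9) = (9-1)·[D(8) + D(7)] = 8·[14,833 + 1,854] = 133,496; 9!/3 = 362,880/3 = 120,960.

Answer: D(9)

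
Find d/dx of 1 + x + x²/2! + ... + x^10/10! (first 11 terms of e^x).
1 + x + x²/2! + ... + x^9/9!
Differentiating term by term gives the first 10 terms of e^x.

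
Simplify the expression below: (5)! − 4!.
96

(5)! − 4! = (5)·4! − 4! = (5−1)·4! = 4·4! = 96.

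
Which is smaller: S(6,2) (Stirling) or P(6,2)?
P(6,2)

S(6,2) = 2·S(5,2) + S(5,1) = 2·15 + 1 = 31; P(6,2) = 30.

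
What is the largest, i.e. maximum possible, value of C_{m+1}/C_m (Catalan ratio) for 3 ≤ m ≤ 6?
13/4

Solution: C_{m+1}/C_m = 2(2m+1)/(m+2), which increases with m. Maximum at m = 6: 2·13/8 = 13/4.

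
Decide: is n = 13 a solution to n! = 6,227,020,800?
Yes

Reasoning: 13! = 13·12! = 13·479,001,600 = 6,227,020,800, which equals 6,227,020,800.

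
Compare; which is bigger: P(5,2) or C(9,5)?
C(9,5)

Solution: P(5,2)=20, C(9,5)=126.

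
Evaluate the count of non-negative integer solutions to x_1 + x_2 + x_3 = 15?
C(15+3-1, 3-1) = 136.

Answer: 136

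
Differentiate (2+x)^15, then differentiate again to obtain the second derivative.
210(2+x)^13

Working:
First derivative: 15(2+x)^{14}. Second derivative: 15·14·(2+x)^{13} = 210(2+x)^{13}.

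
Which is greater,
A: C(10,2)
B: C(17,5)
A=C(10,2)=45, B=C(17,5)=6,188.
Final answer: B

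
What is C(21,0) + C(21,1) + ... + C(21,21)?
2,097,152

Solution: Sum of binomial coefficients = 2^21 = 2,097,152.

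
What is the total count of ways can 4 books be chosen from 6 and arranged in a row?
360

Solution: P(6,4) = 6!/(6-4)! = 360.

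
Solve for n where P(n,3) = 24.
4
P(n,3) = n(n−1)(n−2) is increasing in n; n(n−1)(n−2) ≈ (n−1)^3 = 24 gives n ≈ 3.9. Check: P(3,3) = 6, P(4,3) = 24 ✓. So n = 4.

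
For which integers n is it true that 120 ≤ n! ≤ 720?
5, 6
n! is strictly increasing; 5! = 120 and 6! = 720, so valid n = 5, 6.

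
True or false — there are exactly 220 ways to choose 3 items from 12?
C(12,3) = 220.
Final answer: True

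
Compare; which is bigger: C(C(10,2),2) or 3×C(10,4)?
C(C(10,2),2)

Reasoning: C(C(10,2),2)=990, 3×C(10,4)=630.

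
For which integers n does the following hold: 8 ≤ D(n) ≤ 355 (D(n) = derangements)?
4, 5, 6

Solution: Using D(n) = (n−1)[D(n−1) + D(n−2)] with D(1)=0, D(2)=1: D(3)=2; D(4)=9; D(5)=44; D(6)=265; D(7)=1,854. So valid n = 4, 5, 6.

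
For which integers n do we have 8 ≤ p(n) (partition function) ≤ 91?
6, 7, 8, 9, 10, 11, 12

Solution: Tabulating p(n) via p(n) = p(n−1) + p(n−2) − p(n−5) − p(n−7) + …: p(5)=7; p(6)=11; p(7)=15; p(8)=22; p(9)=30; p(10)=42; p(11)=56; p(12)=77; p(13)=101. So valid n = 6, 7, 8, 9, 10, 11, 12.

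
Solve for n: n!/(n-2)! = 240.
16

Working:
n!/(n-2)! = n×(n-1), a product of 2 consecutive integers ≈ (n−0.5)^2. 240^(1/2) + 0.5 ≈ 16.0; check n = 16: 16×15 = 240 ✓. So n = 16.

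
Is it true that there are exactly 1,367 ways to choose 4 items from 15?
False

Explanation: C(15,4) = 1,365 ≠ 1367.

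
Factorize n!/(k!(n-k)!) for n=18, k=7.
This is the binomial coefficient C(18,7) = 31,824.
Final answer: C(18,7) = 31,824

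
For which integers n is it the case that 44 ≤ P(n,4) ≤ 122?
5
P(4,4)=24; P(5,4)=120; P(6,4)=360. So valid n = 5.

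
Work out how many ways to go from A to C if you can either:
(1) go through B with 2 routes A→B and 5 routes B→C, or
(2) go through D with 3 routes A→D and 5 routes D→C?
25

Solution: Route via B: 2×5=10. Route via D: 3×5=15. Total: 25.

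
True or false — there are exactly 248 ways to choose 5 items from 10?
False

Working:
C(10,5) = 252 ≠ 248.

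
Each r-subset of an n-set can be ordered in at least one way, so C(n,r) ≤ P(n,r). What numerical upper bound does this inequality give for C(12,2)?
132

Solution: P(12,2) = 12·11 = 132, so C(12,2) ≤ 132. (The bound is loose by a factor of 2! = 2: C(12,2) = 132/2 = 66.)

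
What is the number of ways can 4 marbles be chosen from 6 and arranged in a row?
360
P(6,4) = 6!/(6-4)! = 360.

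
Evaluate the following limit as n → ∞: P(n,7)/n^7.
1

P(n,7) = n(n-1)···(n-6) ≈ n^7 for large n. Limit = 1.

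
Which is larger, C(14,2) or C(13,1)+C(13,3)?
C(13,1)+C(13,3)

Explanation: C(14,2)=91; C(13,1)+C(13,3)=13+286=299.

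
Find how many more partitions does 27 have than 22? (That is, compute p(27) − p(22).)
2,008

Pentagonal recurrence p(n) = p(n−1) + p(n−2) − p(n−5) − p(n−7) + …: p(27) = p(26) + p(25) − p(22) − p(20) + p(15) + p(12) − p(5) − p(1) = 2,436 + 1,958 − 1,002 − 627 + 176 + 77 − 7 − 1 = 3,010.
p(22) = p(21) + p(20) − p(17) − p(15) + p(10) + p(7) − p(0) = 792 + 627 − 297 − 176 + 42 + 15 − 1 = 1,002.
Difference = 3,010 − 1,002 = 2,008.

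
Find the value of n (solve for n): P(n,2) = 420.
P(n,2) = n(n−1) is increasing in n; n(n−1) ≈ (n−0.5)^2 = 420 gives n ≈ 21.0. Check: P(19,2) = 342, P(20,2) = 380, P(21,2) = 420 ✓. So n = 21.

Answer: 21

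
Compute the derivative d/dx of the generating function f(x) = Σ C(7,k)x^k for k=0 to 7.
Σ k·C(7,k)x^(k-1) for k=1 to 7

Solution: Term-by-term differentiation gives Σ k·C(7,k)x^{k-1} for k=1 to 7.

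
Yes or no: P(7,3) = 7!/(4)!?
Permutation formula P(n,k) = n!/(n-k)!: 7!/4! = 5,040/24 = 210 = P(7,3). The statement holds.

Answer: Yes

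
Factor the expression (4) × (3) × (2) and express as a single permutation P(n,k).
P(4,3) = 4!/(1)!

Product of 3 consecutive descending integers starting at 4: P(4,3) = 4!/1! = 24.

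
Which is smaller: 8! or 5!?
5!

8!=40,320, 5!=120. 8! > 5!.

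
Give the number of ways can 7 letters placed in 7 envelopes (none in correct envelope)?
Using D(n) = (n-1)[D(n-1) + D(n-2)]:
D(7) = (7-1) × [D(6) + D(5)]
      = 6 × [265 + 44]
      = 6 × 309
      = 1,854

Answer: 1,854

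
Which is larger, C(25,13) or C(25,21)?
C(25,13)

Explanation: C(25,13)=5,200,300, C(25,21)=12,650.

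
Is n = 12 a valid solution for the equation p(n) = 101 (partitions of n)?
No

Reasoning: Pentagonal recurrence p(n) = p(n−1) + p(n−2) − p(n−5) − p(n−7) + …: p(12) = p(11) + p(10) − p(7) − p(5) + p(0) = 56 + 42 − 15 − 7 + 1 = 77, which does not equal 101.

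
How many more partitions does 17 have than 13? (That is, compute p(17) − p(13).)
196

Solution: Pentagonal recurrence p(n) = p(n−1) + p(n−2) − p(n−5) − p(n−7) + …: p(17) = p(16) + p(15) − p(12) − p(10) + p(5) + p(2) = 231 + 176 − 77 − 42 + 7 + 2 = 297.
p(13) = p(12) + p(11) − p(8) − p(6) + p(1) = 77 + 56 − 22 − 11 + 1 = 101.
Difference = 297 − 101 = 196.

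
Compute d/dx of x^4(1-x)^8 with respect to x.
4x^3(1-x)^8 - 8x^4(1-x)^7

Product rule: 4x^{3}(1-x)^{8} + x^4·(-8)(1-x)^{7}.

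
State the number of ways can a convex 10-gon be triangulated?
1,430

Working:
Using the Catalan number formula: C_n = C(2n, n) / (n+1)
C_8 = C(16, 8) / (8+1)
     = 12870 / 9
     = 1,430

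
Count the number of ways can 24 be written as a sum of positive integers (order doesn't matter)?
1,575

Working:
Pentagonal recurrence p(n) = p(n−1) + p(n−2) − p(n−5) − p(n−7) + …: p(24) = p(23) + p(22) − p(19) − p(17) + p(12) + p(9) − p(2) = 1,255 + 1,002 − 490 − 297 + 77 + 30 − 2 = 1,575.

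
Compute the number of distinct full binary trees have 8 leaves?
429

Solution: Using the Catalan number formula: C_n = C(2n, n) / (n+1)
C_7 = C(14, 7) / (7+1)
     = 3432 / 8
     = 429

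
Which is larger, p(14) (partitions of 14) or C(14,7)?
C(14,7)

Reasoning: Pentagonal recurrence p(n) = p(n−1) + p(n−2) − p(n−5) − p(n−7) + …: p(14) = p(13) + p(12) − p(9) − p(7) + p(2) = 101 + 77 − 30 − 15 + 2 = 135; C(14,7) = 3,432.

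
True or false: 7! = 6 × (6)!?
False

Reasoning: 7! = 7 × 6! = 5,040, but 6 × 6! = 4,320.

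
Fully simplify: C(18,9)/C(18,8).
10/9

Reasoning: C(n,k+1)/C(n,k) = (n−k)/(k+1). Here (18−8)/(8+1) = 10/9 = 10/9.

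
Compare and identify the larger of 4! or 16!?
16!
4!=24, 16!=20,922,789,888,000. 16! > 4!.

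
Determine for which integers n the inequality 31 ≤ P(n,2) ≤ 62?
7, 8

Reasoning: P(6,2)=30; P(7,2)=42; P(8,2)=56; P(9,2)=72. So valid n = 7, 8.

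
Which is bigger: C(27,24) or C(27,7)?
C(27,7)

Reasoning: C(27,24)=2,925, C(27,7)=888,030.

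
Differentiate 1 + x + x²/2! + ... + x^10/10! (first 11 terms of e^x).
Differentiating term by term gives the first 10 terms of e^x.

Answer: 1 + x + x²/2! + ... + x^9/9!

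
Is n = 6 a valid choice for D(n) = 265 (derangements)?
D(6) = (6-1)·[D(5) + D(4)] = 5·[44 + 9] = 265, which equals 265.
Final answer: Yes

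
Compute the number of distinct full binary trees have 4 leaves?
5

Using the Catalan number formula: C_n = C(2n, n) / (n+1)
C_3 = C(6, 3) / (3+1)
     = 20 / 4
     = 5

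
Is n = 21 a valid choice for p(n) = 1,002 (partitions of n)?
No
Pentagonal recurrence p(n) = p(n−1) + p(n−2) − p(n−5) − p(n−7) + …: p(21) = p(20) + p(19) − p(16) − p(14) + p(9) + p(6) = 627 + 490 − 231 − 135 + 30 + 11 = 792, which does not equal 1,002.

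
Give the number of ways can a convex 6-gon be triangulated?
Using the Catalan number formula: C_n = C(2n, n) / (n+1)
C_4 = C(8, 4) / (4+1)
     = 70 / 5
     = 14

Answer: 14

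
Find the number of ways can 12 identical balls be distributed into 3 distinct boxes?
C(12+3-1, 3-1) = C(14, 2) = 91.

Answer: 91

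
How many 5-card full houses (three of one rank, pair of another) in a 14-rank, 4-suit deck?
4,368

Explanation: Triple rank: 14. Triple suits: C(4,3)=4. Pair rank: 13. Pair suits: C(4,2)=6. Total: 4,368.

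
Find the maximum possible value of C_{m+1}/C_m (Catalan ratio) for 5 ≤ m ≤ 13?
18/5

C_{m+1}/C_m = 2(2m+1)/(m+2), which increases with m. Maximum at m = 13: 2·27/15 = 18/5.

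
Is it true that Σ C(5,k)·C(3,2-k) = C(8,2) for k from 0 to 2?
True

Explanation: Vandermonde's identity gives C(8,2) = 28; RHS C(8,2) = 28.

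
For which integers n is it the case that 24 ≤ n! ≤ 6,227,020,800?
4, 5, 6, 7, 8, 9, 10, 11, 12, 13

Working:
n! is strictly increasing; 4! = 24 and 13! = 6,227,020,800, so valid n = 4, 5, 6, 7, 8, 9, 10, 11, 12, 13.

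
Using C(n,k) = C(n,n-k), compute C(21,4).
5,985

Explanation: C(21,4) = C(21,17) = 5,985.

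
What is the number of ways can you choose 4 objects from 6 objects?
15

Solution: C(6,4) = 6! / (4! × (6-4)!)
         = 6! / (4! × 2!)
         = 15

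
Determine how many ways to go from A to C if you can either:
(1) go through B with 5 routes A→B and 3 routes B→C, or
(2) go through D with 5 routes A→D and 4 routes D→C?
35

Reasoning: Route via B: 5×3=15. Route via D: 5×4=20. Total: 35.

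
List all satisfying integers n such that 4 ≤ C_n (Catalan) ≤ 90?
3, 4, 5

Explanation: C_2=2; C_3=5; C_4=14; C_5=42; C_6=132. So valid n = 3, 4, 5.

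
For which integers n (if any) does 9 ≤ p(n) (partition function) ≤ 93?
6, 7, 8, 9, 10, 11, 12

Reasoning: Tabulating p(n) via p(n) = p(n−1) + p(n−2) − p(n−5) − p(n−7) + …: p(5)=7; p(6)=11; p(7)=15; p(8)=22; p(9)=30; p(10)=42; p(11)=56; p(12)=77; p(13)=101. So valid n = 6, 7, 8, 9, 10, 11, 12.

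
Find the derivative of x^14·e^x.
(14x^13 + x^14)e^x

Reasoning: Product rule: d/dx[x^14]·e^x + x^14·d/dx[e^x] = 14x^{13}e^x + x^14e^x.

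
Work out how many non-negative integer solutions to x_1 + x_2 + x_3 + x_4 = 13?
560

Reasoning: C(13+4-1, 4-1) = 560.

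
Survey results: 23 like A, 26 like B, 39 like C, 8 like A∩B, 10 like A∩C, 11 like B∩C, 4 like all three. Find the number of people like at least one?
63

Explanation: |A∪B∪C| = 23+26+39-8-10-11+4 = 63.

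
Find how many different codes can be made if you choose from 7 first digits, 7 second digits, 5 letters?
245

By the multiplication principle: 7 × 7 × 5 = 245.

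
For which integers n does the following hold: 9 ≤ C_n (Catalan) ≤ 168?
C_3=5; C_4=14; C_5=42; C_6=132; C_7=429. So valid n = 4, 5, 6.
Final answer: 4, 5, 6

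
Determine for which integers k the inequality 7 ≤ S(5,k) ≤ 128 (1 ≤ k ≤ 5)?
2, 3, 4

Solution: S(5,1)=1; S(5,2)=15; S(5,3)=25; S(5,4)=10; S(5,5)=1. So valid k = 2, 3, 4.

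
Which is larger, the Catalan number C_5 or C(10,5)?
C(10,5)

Explanation: C_5 = C(10,5)/(5+1) = 252/6 = 42; C(10,5) = 252.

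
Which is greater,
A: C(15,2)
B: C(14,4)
B

Reasoning: A=C(15,2)=105, B=C(14,4)=1,001.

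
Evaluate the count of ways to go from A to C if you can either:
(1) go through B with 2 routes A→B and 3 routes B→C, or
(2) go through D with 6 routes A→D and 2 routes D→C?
18

Solution: Route via B: 2×3=6. Route via D: 6×2=12. Total: 18.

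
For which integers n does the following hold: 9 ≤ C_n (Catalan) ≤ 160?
4, 5, 6

C_3=5; C_4=14; C_5=42; C_6=132; C_7=429. So valid n = 4, 5, 6.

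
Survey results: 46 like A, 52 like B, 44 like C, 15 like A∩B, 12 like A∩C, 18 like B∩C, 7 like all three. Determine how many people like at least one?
104
|A∪B∪C| = 46+52+44-15-12-18+7 = 104.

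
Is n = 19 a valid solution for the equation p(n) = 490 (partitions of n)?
Yes

Pentagonal recurrence p(n) = p(n−1) + p(n−2) − p(n−5) − p(n−7) + …: p(19) = p(18) + p(17) − p(14) − p(12) + p(7) + p(4) = 385 + 297 − 135 − 77 + 15 + 5 = 490, which equals 490.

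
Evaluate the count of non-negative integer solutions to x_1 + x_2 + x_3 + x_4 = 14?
C(14+4-1, 4-1) = 680.

Answer: 680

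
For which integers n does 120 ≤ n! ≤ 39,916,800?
5, 6, 7, 8, 9, 10, 11

Reasoning: n! is strictly increasing; 5! = 120 and 11! = 39,916,800, so valid n = 5, 6, 7, 8, 9, 10, 11.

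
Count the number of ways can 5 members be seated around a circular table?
24

Reasoning: Circular arrangements: (5-1)! = 24.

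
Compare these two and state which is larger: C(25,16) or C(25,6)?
C(25,16)
C(25,16)=2,042,975, C(25,6)=177,100.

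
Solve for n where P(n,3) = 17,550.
27

Solution: P(n,3) = n(n−1)(n−2) is increasing in n; n(n−1)(n−2) ≈ (n−1)^3 = 17,550 gives n ≈ 27.0. Check: P(25,3) = 13,800, P(26,3) = 15,600, P(27,3) = 17,550 ✓. So n = 27.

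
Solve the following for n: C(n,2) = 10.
5
C(n,2) = n(n−1)/2! is increasing in n, and n(n−1) = 2!·10 = 20 ≈ (n−0.5)^2 gives n ≈ 5.0. Check: C(3,2) = 3, C(4,2) = 6, C(5,2) = 10 ✓. So n = 5.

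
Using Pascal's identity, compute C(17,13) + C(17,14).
C(17,13) + C(17,14) = C(18,14) = 3,060.

Answer: 3,060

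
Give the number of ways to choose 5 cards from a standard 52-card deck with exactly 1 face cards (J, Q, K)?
1,096,680

Solution: 12 face cards and 40 non-face cards: C(12,1) × C(40,4) = 12 × 91,390 = 1,096,680.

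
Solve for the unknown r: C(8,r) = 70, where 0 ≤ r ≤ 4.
4

Working:
C(8,r) is increasing for 0 ≤ r ≤ 4. Stepping up (C(8,r+1) = C(8,r)·(8−r)/(r+1)): C(8,1) = 8, C(8,2) = 28, C(8,3) = 56, C(8,4) = 70 ✓. So r = 4.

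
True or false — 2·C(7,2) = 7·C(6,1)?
Absorption identity k·C(n,k) = n·C(n-1,k-1). LHS = 2·21 = 42; RHS = 7·6 = 42.
Final answer: True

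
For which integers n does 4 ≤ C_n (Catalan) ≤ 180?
3, 4, 5, 6

Solution: C_2=2; C_3=5; C_4=14; C_5=42; C_6=132; C_7=429. So valid n = 3, 4, 5, 6.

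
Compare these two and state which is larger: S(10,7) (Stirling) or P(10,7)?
P(10,7)

S(10,7) = 7·S(9,7) + S(9,6) = 7·462 + 2,646 = 5,880; P(10,7) = 604,800.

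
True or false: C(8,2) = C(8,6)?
C(8,2) = C(8,8-2) by the symmetry property; both equal 28.
Final answer: True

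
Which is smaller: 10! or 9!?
10!=3,628,800, 9!=362,880. 10! > 9!.
Final answer: 9!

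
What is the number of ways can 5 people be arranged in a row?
120

Working:
Arrangements of 5 distinct objects: 5! = 120.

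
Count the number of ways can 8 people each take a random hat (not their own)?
14,833
Using D(n) = (n-1)[D(n-1) + D(n-2)]:
D(8) = (8-1) × [D(7) + D(6)]
      = 7 × [1854 + 265]
      = 7 × 2119
      = 14,833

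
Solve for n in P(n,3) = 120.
P(n,3) = n(n−1)(n−2) is increasing in n; n(n−1)(n−2) ≈ (n−1)^3 = 120 gives n ≈ 5.9. Check: P(4,3) = 24, P(5,3) = 60, P(6,3) = 120 ✓. So n = 6.

Answer: 6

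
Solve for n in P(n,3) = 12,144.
P(n,3) = n(n−1)(n−2) is increasing in n; n(n−1)(n−2) ≈ (n−1)^3 = 12,144 gives n ≈ 24.0. Check: P(22,3) = 9,240, P(23,3) = 10,626, P(24,3) = 12,144 ✓. So n = 24.

Answer: 24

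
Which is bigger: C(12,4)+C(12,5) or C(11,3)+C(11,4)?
C(12,4)+C(12,5)

Solution: First=1,287, Second=495.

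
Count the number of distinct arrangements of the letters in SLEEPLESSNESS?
1,081,080

Reasoning: Word has 13 letters (S=5, L=2, E=4, P=1, N=1). Arrangements: 13!/Π(k!) = 1,081,080.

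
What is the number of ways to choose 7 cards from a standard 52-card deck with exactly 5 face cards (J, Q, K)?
617,760

Solution: 12 face cards and 40 non-face cards: C(12,5) × C(40,2) = 792 × 780 = 617,760.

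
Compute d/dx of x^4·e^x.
(4x^3 + x^4)e^x
Product rule: d/dx[x^4]·e^x + x^4·d/dx[e^x] = 4x^{3}e^x + x^4e^x.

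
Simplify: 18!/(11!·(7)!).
31,824

Reasoning: This is C(18,11) = 31,824.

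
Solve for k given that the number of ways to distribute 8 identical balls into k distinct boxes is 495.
5
Stars and bars: the count is C(8+k−1, k−1), increasing in k. k=3: C(10,2) = 45, k=4: C(11,3) = 165, k=5: C(12,4) = 495 ✓. So k = 5.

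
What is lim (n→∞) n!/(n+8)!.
0
n!/(n+8)! = 1/[(n+1)(n+2)···(n+8)] → 0 as n → ∞.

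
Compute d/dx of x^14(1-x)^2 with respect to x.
14x^13(1-x)^2 - 2x^14(1-x)^1

Working:
Product rule: 14x^{13}(1-x)^{2} + x^14·(-2)(1-x)^{1}.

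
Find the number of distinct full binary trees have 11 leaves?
16,796

Reasoning: Using the Catalan number formula: C_n = C(2n, n) / (n+1)
C_10 = C(20, 10) / (10+1)
     = 184756 / 11
     = 16,796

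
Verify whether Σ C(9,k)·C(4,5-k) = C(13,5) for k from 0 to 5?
True

Solution: Vandermonde's identity gives C(13,5) = 1,287; RHS C(13,5) = 1,287.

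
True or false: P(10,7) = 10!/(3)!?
Permutation formula P(n,k) = n!/(n-k)!: 10!/3! = 3,628,800/6 = 604,800 = P(10,7). The statement holds.

Answer: True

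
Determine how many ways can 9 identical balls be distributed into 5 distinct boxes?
715

Reasoning: C(9+5-1, 5-1) = C(13, 4) = 715.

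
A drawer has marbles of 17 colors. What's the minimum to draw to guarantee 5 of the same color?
69

Reasoning: Worst case: 4 of each = 68. One more: 69.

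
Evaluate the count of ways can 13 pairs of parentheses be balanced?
742,900

Working:
Using the Catalan number formula: C_n = C(2n, n) / (n+1)
C_13 = C(26, 13) / (13+1)
     = 10400600 / 14
     = 742,900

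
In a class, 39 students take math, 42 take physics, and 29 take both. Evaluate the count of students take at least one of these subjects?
52

Explanation: |A∪B| = |A|+|B|-|A∩B| = 39+42-29 = 52.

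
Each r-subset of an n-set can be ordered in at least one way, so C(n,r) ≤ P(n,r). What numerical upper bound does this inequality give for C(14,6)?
P(14,6) = 14·13·12·11·10·9 = 2,162,160, so C(14,6) ≤ 2,162,160. (The bound is loose by a factor of 6! = 720: C(14,6) = 2,162,160/720 = 3,003.)
Final answer: 2,162,160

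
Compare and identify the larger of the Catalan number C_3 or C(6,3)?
C(6,3)

Reasoning: C_3 = C(6,3)/(3+1) = 20/4 = 5; C(6,3) = 20.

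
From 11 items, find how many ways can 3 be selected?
165

Reasoning: C(11,3) = 11! / (3! × (11-3)!)
         = 11! / (3! × 8!)
         = 165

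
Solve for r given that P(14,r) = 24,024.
P(14,r) = 14·13·…·(14−r+1), a product of r factors. Multiplying down from 14: 14 = 14; 14·13 = 182; 14·13·12 = 2,184; 14·13·12·11 = 24,024 ✓ (4 factors). So r = 4.
Final answer: 4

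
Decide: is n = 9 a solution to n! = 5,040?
9! = 9·8! = 9·40,320 = 362,880, which does not equal 5,040.
Final answer: No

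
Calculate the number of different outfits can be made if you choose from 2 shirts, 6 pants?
12

Reasoning: By the multiplication principle: 2 × 6 = 12.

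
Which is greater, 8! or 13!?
13!

Reasoning: 8!=40,320, 13!=6,227,020,800. 13! > 8!.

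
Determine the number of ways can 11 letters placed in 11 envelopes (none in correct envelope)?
Using D(n) = (n-1)[D(n-1) + D(n-2)]:
D(11) = (11-1) × [D(10) + D(9)]
      = 10 × [1334961 + 133496]
      = 10 × 1468457
      = 14,684,570

Answer: 14,684,570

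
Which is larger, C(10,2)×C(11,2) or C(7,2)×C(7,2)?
C(10,2)×C(11,2)

Working:
C(10,2)×C(11,2)=2,475, C(7,2)×C(7,2)=441.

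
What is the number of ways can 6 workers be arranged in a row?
Arrangements of 6 distinct objects: 6! = 720.
Final answer: 720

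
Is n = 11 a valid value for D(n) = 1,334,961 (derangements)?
D(11) = (11-1)·[D(10) + D(9)] = 10·[1,334,961 + 133,496] = 14,684,570, which does not equal 1,334,961.

Answer: No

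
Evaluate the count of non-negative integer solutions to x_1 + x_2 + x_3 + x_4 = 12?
455
C(12+4-1, 4-1) = 455.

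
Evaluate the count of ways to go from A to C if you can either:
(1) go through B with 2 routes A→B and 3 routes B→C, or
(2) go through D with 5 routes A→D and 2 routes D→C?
16
Route via B: 2×3=6. Route via D: 5×2=10. Total: 16.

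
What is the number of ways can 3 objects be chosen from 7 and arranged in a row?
210

Working:
P(7,3) = 7!/(7-3)! = 210.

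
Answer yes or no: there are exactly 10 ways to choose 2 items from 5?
Yes

Explanation: C(5,2) = 10.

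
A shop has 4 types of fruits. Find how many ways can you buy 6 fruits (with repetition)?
84

Stars and bars: C(6+4-1, 6) = C(9, 6) = 84.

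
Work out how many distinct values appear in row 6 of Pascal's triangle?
Row 6 has entries C(6,0)..C(6,6); by symmetry C(6,k)=C(6,6-k), giving 4 distinct values.
Final answer: 4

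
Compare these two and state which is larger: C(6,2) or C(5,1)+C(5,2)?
Equal

Solution: By Pascal's identity: C(6,2) = C(5,1)+C(5,2) = 15. Equal.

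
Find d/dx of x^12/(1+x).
(12x^11(1+x) - x^12)/(1+x)²

Reasoning: Quotient rule: [12x^{11}(1+x) - x^12]/(1+x)².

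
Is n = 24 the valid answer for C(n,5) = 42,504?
Yes

Working:
C(24,5) = 24·23·22·21·20/5! = 5,100,480/120 = 42,504, which equals 42,504.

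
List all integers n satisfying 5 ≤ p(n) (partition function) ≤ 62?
Tabulating p(n) via p(n) = p(n−1) + p(n−2) − p(n−5) − p(n−7) + …: p(3)=3; p(4)=5; p(5)=7; p(6)=11; p(7)=15; p(8)=22; p(9)=30; p(10)=42; p(11)=56; p(12)=77. So valid n = 4, 5, 6, 7, 8, 9, 10, 11.
Final answer: 4, 5, 6, 7, 8, 9, 10, 11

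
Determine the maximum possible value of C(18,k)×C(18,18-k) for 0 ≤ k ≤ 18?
C(18,k)·C(18,18-k) = C(18,k)², maximised at the centre k = 9: C(18,9)² = 2,363,904,400.

Answer: 2,363,904,400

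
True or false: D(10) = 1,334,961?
True

Derangements of 10 elements: D(10) = (10-1)·[D(9) + D(8)] = 9·[133,496 + 14,833] = 1,334,961.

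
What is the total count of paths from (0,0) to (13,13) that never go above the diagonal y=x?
Counted by the Catalan number C_13: C_13 = C(26,13)/(13+1) = 10,400,600/14 = 742,900.
Final answer: 742,900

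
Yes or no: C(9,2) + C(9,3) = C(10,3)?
Yes

Pascal's identity: LHS = 36 + 84 = 120; RHS = C(10,3) = 120. Both sides agree, so the statement holds.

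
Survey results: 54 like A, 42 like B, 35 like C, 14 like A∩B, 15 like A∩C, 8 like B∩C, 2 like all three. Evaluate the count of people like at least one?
96

|A∪B∪C| = 54+42+35-14-15-8+2 = 96.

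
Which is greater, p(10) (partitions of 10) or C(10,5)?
C(10,5)

Explanation: Pentagonal recurrence p(n) = p(n−1) + p(n−2) − p(n−5) − p(n−7) + …: p(10) = p(9) + p(8) − p(5) − p(3) = 30 + 22 − 7 − 3 = 42; C(10,5) = 252.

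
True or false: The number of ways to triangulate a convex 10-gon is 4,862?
False

Reasoning: Triangulations of a convex 10-gon are counted by the Catalan number C_8: C_8 = C(16,8)/(8+1) = 12,870/9 = 1,430.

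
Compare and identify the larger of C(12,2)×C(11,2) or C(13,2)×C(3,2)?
C(12,2)×C(11,2)

Explanation: C(12,2)×C(11,2)=3,630, C(13,2)×C(3,2)=234.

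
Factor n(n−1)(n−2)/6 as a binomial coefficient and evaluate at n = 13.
C(n,3); C(13,3) = 286
n(n−1)(n−2)/6 = n!/(3!(n−3)!) = C(n,3). At n = 13: C(13,3) = 286.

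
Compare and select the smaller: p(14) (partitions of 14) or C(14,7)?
p(14)

Solution: Pentagonal recurrence p(n) = p(n−1) + p(n−2) − p(n−5) − p(n−7) + …: p(14) = p(13) + p(12) − p(9) − p(7) + p(2) = 101 + 77 − 30 − 15 + 2 = 135; C(14,7) = 3,432.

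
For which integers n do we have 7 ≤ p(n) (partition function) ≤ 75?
5, 6, 7, 8, 9, 10, 11

Reasoning: Tabulating p(n) via p(n) = p(n−1) + p(n−2) − p(n−5) − p(n−7) + …: p(4)=5; p(5)=7; p(6)=11; p(7)=15; p(8)=22; p(9)=30; p(10)=42; p(11)=56; p(12)=77. So valid n = 5, 6, 7, 8, 9, 10, 11.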